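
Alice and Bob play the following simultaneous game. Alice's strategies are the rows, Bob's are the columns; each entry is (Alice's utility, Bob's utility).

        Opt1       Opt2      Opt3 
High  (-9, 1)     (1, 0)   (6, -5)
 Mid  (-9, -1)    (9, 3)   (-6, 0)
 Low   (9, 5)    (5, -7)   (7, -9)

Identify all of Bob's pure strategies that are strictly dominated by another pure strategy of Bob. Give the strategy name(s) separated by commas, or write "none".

Opt1: no other strategy beats it everywhere (Opt2 at High (1>0); Opt3 at High (1>-5)).
Nothing dominates Opt2: Opt1 at Mid (3>-1); Opt3 at High (0>-5).
Opt2 strictly dominates Opt3 — High: 0>-5, Mid: 3>0, Low: -7>-9.

Opt3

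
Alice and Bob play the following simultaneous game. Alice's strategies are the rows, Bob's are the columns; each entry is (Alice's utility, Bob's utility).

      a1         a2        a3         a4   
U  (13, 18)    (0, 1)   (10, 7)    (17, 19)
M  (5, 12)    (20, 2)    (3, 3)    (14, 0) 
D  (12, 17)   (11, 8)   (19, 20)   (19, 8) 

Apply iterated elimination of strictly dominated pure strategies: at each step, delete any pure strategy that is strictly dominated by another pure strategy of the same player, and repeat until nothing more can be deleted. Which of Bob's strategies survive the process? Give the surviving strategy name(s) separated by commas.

For Bob, a1 strictly dominates a2 on the remaining rows (U: 18>1, M: 12>2, D: 17>8); eliminate a2.
Row M is eliminated: U beats it against every remaining column (a1: 13>5, a3: 10>3, a4: 17>14).
Among the remaining strategies, none is strictly dominated by another pure strategy of the same player, so the elimination stops.
Surviving strategies — Alice: {U, D}; Bob: {a1, a3, a4}.

a1, a3, a4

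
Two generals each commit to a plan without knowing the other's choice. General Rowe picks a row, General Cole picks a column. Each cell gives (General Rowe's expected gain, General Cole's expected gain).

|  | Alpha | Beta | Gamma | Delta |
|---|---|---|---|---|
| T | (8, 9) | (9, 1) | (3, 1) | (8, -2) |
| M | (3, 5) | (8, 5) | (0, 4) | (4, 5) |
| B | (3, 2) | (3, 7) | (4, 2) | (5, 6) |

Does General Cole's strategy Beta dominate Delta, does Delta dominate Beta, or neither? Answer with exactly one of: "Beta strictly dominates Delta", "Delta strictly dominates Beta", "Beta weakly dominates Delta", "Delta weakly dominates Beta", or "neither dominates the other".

Compare Beta to Delta across each choice by General Rowe: T: 1>-2, M: 5=5, B: 7>6.
Beta is at least as good everywhere and strictly better somewhere (tied only at M), so Beta weakly but not strictly dominates Delta.

Beta weakly dominates Delta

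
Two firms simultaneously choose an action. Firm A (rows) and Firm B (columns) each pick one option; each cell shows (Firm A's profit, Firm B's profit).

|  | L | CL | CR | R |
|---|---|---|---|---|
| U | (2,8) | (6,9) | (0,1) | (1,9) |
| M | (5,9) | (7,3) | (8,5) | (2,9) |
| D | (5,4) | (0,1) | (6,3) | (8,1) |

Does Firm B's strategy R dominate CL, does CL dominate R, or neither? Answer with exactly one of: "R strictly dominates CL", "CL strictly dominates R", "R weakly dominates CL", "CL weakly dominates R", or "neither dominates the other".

R weakly dominates CL

Compare R to CL across each opponent action: U: 9=9, M: 9>3, D: 1=1.
R is at least as good everywhere and strictly better somewhere (tied only at U, D), so R weakly but not strictly dominates CL.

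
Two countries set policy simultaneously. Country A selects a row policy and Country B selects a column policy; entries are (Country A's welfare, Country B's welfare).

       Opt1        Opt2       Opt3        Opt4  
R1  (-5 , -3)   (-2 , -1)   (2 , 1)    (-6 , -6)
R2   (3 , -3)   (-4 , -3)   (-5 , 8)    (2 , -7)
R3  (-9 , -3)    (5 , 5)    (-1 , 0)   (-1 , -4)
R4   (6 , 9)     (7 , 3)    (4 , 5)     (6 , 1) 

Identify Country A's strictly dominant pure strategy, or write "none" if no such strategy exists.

R4 vs R1: Opt1: 6>-5, Opt2: 7>-2, Opt3: 4>2, Opt4: 6>-6.
R4 vs R2: Opt1: 6>3, Opt2: 7>-4, Opt3: 4>-5, Opt4: 6>2.
R4 vs R3: Opt1: 6>-9, Opt2: 7>5, Opt3: 4>-1, Opt4: 6>-1.
R4 strictly beats every other strategy against every opponent action, so it is strictly dominant.

R4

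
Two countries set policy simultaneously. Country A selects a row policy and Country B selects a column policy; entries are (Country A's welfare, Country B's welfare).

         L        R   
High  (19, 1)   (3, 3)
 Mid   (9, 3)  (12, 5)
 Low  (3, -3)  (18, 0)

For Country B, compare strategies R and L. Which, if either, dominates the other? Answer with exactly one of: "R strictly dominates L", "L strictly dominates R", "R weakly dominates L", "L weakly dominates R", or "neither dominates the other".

R's payoffs vs L's, by Country A's action — High: 3>1, Mid: 5>3, Low: 0>-3.
Every comparison favours R, so R strictly dominates L.

R strictly dominates L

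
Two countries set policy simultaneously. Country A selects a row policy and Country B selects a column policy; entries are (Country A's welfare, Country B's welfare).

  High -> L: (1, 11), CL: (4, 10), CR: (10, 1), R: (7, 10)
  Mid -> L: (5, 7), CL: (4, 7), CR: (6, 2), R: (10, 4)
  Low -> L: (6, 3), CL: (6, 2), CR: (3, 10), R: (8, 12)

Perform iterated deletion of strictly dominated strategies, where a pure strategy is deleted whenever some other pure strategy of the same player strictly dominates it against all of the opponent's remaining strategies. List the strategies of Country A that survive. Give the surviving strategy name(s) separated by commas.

Mid, Low

For Country B, R strictly dominates CR on the remaining rows (High: 10>1, Mid: 4>2, Low: 12>10); eliminate CR.
For Country A, Low strictly dominates High on the remaining columns (L: 6>1, CL: 6>4, R: 8>7); eliminate High.
Among the remaining strategies, none is strictly dominated by another pure strategy of the same player, so the elimination stops.
Surviving strategies — Country A: {Mid, Low}; Country B: {L, CL, R}.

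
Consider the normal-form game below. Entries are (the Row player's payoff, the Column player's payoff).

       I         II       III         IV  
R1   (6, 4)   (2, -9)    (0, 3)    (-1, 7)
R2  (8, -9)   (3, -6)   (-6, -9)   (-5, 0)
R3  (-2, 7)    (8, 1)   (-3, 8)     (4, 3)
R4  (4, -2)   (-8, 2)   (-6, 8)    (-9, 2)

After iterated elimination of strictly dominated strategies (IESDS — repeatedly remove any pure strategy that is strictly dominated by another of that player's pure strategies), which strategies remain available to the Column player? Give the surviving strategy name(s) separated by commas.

For the Row player, R1 strictly dominates R4 on the remaining columns (I: 6>4, II: 2>-8, III: 0>-6, IV: -1>-9); eliminate R4.
For the Column player, IV strictly dominates II on the remaining rows (R1: 7>-9, R2: 0>-6, R3: 3>1); eliminate II.
Among the remaining strategies, none is strictly dominated by another pure strategy of the same player, so the elimination stops.
Surviving strategies — the Row player: {R1, R2, R3}; the Column player: {I, III, IV}.

I, III, IV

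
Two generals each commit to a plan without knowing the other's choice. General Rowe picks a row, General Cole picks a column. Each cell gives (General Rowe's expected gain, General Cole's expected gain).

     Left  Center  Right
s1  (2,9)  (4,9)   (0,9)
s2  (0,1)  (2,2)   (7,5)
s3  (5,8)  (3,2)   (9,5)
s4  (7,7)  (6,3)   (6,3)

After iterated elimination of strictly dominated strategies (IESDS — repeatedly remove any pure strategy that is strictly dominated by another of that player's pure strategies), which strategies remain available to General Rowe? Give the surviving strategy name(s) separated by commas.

s4

Row s1 is eliminated: s4 beats it against every remaining column (Left: 7>2, Center: 6>4, Right: 6>0).
For General Rowe, s3 strictly dominates s2 on the remaining columns (Left: 5>0, Center: 3>2, Right: 9>7); eliminate s2.
General Cole's strategy Center is strictly dominated by Left (s3: 8>2, s4: 7>3) and is removed.
Column Right is eliminated: Left beats it against every remaining row (s3: 8>5, s4: 7>3).
For General Rowe, s4 strictly dominates s3 on the remaining columns (Left: 7>5); eliminate s3.
Among the remaining strategies, none is strictly dominated by another pure strategy of the same player, so the elimination stops.
Surviving strategies — General Rowe: {s4}; General Cole: {Left}.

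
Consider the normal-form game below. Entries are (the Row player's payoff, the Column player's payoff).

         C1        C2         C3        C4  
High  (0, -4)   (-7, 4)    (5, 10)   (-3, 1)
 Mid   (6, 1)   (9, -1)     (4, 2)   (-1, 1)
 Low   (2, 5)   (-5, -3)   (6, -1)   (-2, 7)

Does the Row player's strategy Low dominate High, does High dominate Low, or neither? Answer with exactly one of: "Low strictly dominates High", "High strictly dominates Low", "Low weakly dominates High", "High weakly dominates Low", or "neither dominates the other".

Compare Low to High across every action of the Column player: C1: 2>0, C2: -5>-7, C3: 6>5, C4: -2>-3.
Every comparison favours Low, so Low strictly dominates High.

Low strictly dominates High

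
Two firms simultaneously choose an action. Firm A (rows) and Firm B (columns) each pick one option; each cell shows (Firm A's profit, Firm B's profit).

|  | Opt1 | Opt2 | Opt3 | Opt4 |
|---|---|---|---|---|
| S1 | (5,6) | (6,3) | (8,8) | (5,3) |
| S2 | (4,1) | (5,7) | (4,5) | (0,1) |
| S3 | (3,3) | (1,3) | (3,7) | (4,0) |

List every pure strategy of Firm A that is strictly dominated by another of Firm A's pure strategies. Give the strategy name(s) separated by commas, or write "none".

S2, S3

Nothing dominates S1: S2 at Opt1 (5>4); S3 at Opt1 (5>3).
S1 strictly dominates S2 — Opt1: 5>4, Opt2: 6>5, Opt3: 8>4, Opt4: 5>0.
S1 strictly dominates S3 — Opt1: 5>3, Opt2: 6>1, Opt3: 8>3, Opt4: 5>4.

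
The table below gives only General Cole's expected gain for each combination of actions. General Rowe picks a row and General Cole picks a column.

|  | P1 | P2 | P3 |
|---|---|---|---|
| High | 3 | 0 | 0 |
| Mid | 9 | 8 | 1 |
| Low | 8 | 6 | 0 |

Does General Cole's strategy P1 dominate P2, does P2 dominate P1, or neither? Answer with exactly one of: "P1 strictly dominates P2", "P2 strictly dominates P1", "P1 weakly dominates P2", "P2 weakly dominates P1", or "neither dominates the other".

Compare P1 to P2 across each opponent action: High: 3>0, Mid: 9>8, Low: 8>6.
Every comparison favours P1, so P1 strictly dominates P2.

P1 strictly dominates P2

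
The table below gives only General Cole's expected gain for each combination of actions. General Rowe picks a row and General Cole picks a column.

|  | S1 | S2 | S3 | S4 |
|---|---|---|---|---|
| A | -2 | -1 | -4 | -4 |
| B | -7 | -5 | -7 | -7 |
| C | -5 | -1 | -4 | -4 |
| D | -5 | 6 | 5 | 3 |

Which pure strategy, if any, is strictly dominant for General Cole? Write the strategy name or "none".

S2 vs S1: A: -1>-2, B: -5>-7, C: -1>-5, D: 6>-5.
S2 vs S3: A: -1>-4, B: -5>-7, C: -1>-4, D: 6>5.
S2 vs S4: A: -1>-4, B: -5>-7, C: -1>-4, D: 6>3.
S2 strictly beats every other strategy against every opponent action, so it is strictly dominant.

S2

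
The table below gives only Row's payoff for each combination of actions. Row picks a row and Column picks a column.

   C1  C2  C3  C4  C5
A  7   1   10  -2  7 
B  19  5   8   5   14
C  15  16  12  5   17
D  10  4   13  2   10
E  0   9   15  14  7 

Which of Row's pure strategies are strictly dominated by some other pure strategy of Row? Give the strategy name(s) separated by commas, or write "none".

A

C strictly dominates A — C1: 15>7, C2: 16>1, C3: 12>10, C4: 5>-2, C5: 17>7.
Nothing dominates B: A at C1 (19>7); C at C1 (19>15); D at C1 (19>10); E at C1 (19>0).
Nothing dominates C: A at C1 (15>7); B at C2 (16>5); D at C1 (15>10); E at C1 (15>0).
D: no other strategy beats it everywhere (A at C1 (10>7); B at C3 (13>8); C at C3 (13>12); E at C1 (10>0)).
Nothing dominates E: A at C2 (9>1); B at C2 (9>5); C at C3 (15>12); D at C2 (9>4).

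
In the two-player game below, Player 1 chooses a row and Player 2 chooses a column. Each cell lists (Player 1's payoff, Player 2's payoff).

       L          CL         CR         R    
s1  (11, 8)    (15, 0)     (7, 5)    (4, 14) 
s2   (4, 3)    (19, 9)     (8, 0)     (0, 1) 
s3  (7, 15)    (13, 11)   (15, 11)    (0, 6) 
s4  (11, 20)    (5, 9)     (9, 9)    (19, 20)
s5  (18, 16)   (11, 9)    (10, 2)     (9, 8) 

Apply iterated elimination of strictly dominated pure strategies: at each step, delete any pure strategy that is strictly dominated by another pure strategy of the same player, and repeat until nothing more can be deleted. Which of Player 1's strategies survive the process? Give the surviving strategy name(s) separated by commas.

s1, s2, s4, s5

For Player 2, L strictly dominates CR on the remaining rows (s1: 8>5, s2: 3>0, s3: 15>11, s4: 20>9, s5: 16>2); eliminate CR.
Row s3 is eliminated: s1 beats it against every remaining column (L: 11>7, CL: 15>13, R: 4>0).
Among the remaining strategies, none is strictly dominated by another pure strategy of the same player, so the elimination stops.
Surviving strategies — Player 1: {s1, s2, s4, s5}; Player 2: {L, CL, R}.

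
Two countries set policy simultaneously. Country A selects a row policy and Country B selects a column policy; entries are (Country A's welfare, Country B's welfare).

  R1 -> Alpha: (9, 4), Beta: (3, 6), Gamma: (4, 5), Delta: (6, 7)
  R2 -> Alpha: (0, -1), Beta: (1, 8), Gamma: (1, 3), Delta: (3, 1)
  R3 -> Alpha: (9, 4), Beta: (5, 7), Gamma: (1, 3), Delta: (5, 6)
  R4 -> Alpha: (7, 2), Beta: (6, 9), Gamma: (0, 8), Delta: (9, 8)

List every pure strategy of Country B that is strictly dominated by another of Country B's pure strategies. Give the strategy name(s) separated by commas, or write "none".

Beta strictly dominates Alpha — R1: 6>4, R2: 8>-1, R3: 7>4, R4: 9>2.
Beta is not dominated — it holds its own against Alpha at R1 (6>4); Gamma at R1 (6>5); Delta at R2 (8>1).
Beta strictly dominates Gamma — R1: 6>5, R2: 8>3, R3: 7>3, R4: 9>8.
Delta is not dominated — it holds its own against Alpha at R1 (7>4); Beta at R1 (7>6); Gamma at R1 (7>5).

Alpha, Gamma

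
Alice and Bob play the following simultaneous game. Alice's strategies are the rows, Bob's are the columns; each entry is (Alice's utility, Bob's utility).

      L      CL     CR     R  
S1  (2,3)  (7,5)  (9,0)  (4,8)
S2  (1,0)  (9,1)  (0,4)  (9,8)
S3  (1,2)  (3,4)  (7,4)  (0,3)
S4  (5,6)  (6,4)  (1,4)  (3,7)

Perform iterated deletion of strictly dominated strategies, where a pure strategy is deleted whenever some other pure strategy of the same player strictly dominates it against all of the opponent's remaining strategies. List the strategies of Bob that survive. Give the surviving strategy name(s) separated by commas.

Alice's strategy S3 is strictly dominated by S1 (L: 2>1, CL: 7>3, CR: 9>7, R: 4>0) and is removed.
Bob's strategy L is strictly dominated by R (S1: 8>3, S2: 8>0, S4: 7>6) and is removed.
For Alice, S1 strictly dominates S4 on the remaining columns (CL: 7>6, CR: 9>1, R: 4>3); eliminate S4.
For Bob, R strictly dominates CL on the remaining rows (S1: 8>5, S2: 8>1); eliminate CL.
Bob's strategy CR is strictly dominated by R (S1: 8>0, S2: 8>4) and is removed.
Row S1 is eliminated: S2 beats it against every remaining column (R: 9>4).
Among the remaining strategies, none is strictly dominated by another pure strategy of the same player, so the elimination stops.
Surviving strategies — Alice: {S2}; Bob: {R}.

R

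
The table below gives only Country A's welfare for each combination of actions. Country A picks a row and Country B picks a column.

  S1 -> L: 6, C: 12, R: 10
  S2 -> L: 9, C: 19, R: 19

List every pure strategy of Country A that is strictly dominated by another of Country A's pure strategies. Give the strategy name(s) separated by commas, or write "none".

S1 is strictly dominated by S2 (L: 9>6, C: 19>12, R: 19>10).
S2 is not dominated — it holds its own against S1 at L (9>6).

S1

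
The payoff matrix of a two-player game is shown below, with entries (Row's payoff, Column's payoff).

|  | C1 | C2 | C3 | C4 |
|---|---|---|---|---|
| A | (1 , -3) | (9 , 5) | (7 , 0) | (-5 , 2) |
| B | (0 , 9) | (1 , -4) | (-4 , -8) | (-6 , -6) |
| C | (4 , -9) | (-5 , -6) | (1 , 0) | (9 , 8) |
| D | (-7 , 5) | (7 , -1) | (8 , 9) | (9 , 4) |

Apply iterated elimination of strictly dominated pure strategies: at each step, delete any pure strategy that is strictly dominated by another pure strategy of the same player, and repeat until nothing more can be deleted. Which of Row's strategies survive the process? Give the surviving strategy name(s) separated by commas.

A, C, D

Row B is eliminated: A beats it against every remaining column (C1: 1>0, C2: 9>1, C3: 7>-4, C4: -5>-6).
Column C1 is eliminated: C3 beats it against every remaining row (A: 0>-3, C: 0>-9, D: 9>5).
Among the remaining strategies, none is strictly dominated by another pure strategy of the same player, so the elimination stops.
Surviving strategies — Row: {A, C, D}; Column: {C2, C3, C4}.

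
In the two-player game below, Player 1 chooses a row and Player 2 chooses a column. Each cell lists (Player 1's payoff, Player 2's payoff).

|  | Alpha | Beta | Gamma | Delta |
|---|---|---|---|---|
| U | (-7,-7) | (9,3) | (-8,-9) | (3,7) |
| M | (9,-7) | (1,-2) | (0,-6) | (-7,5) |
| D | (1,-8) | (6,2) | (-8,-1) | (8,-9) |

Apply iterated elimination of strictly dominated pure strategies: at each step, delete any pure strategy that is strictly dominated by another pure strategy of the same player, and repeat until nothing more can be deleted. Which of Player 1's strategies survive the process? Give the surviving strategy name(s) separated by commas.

U, D

Player 2's strategy Alpha is strictly dominated by Beta (U: 3>-7, M: -2>-7, D: 2>-8) and is removed.
For Player 2, Beta strictly dominates Gamma on the remaining rows (U: 3>-9, M: -2>-6, D: 2>-1); eliminate Gamma.
Player 1's strategy M is strictly dominated by U (Beta: 9>1, Delta: 3>-7) and is removed.
Among the remaining strategies, none is strictly dominated by another pure strategy of the same player, so the elimination stops.
Surviving strategies — Player 1: {U, D}; Player 2: {Beta, Delta}.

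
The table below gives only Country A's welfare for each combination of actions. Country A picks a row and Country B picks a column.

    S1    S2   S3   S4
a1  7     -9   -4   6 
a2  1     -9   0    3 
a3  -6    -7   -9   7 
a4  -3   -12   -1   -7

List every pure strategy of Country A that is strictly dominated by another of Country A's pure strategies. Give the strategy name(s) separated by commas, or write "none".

a4

a1: no other strategy beats it everywhere (a2 at S1 (7>1); a3 at S1 (7>-6); a4 at S1 (7>-3)).
Nothing dominates a2: a1 at S2 (-9=-9); a3 at S1 (1>-6); a4 at S1 (1>-3).
Nothing dominates a3: a1 at S2 (-7>-9); a2 at S2 (-7>-9); a4 at S2 (-7>-12).
a4: dominated, since a2 does at least as well everywhere (S1: 1>-3, S2: -9>-12, S3: 0>-1, S4: 3>-7).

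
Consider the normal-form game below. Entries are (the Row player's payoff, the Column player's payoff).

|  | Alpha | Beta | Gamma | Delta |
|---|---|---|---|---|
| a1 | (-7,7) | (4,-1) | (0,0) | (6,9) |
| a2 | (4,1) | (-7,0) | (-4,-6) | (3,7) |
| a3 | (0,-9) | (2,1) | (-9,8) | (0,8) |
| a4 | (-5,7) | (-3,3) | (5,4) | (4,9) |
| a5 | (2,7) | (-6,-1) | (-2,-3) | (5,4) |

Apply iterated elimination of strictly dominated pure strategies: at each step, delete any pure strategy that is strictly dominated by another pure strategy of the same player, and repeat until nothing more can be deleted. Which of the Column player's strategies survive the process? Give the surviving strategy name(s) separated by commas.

Column Beta is eliminated: Delta beats it against every remaining row (a1: 9>-1, a2: 7>0, a3: 8>1, a4: 9>3, a5: 4>-1).
For the Row player, a2 strictly dominates a3 on the remaining columns (Alpha: 4>0, Gamma: -4>-9, Delta: 3>0); eliminate a3.
The Column player's strategy Gamma is strictly dominated by Alpha (a1: 7>0, a2: 1>-6, a4: 7>4, a5: 7>-3) and is removed.
For the Row player, a5 strictly dominates a4 on the remaining columns (Alpha: 2>-5, Delta: 5>4); eliminate a4.
Among the remaining strategies, none is strictly dominated by another pure strategy of the same player, so the elimination stops.
Surviving strategies — the Row player: {a1, a2, a5}; the Column player: {Alpha, Delta}.

Alpha, Delta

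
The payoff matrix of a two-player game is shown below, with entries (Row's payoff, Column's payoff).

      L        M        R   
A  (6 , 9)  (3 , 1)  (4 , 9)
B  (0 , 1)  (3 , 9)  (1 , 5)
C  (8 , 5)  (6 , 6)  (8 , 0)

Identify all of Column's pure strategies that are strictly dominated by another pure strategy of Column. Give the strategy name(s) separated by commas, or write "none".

L is not dominated — it holds its own against M at A (9>1); R at A (9=9).
M: no other strategy beats it everywhere (L at B (9>1); R at B (9>5)).
R: no other strategy beats it everywhere (L at A (9=9); M at A (9>1)).

none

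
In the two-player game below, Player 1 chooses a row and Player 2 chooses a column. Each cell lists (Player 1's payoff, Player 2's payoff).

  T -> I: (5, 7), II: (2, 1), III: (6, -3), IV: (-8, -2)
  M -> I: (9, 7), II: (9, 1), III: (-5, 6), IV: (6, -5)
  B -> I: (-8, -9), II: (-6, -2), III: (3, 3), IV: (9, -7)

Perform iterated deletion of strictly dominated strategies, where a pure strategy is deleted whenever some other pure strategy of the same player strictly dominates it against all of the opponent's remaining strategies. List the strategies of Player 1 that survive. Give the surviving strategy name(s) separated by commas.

Player 2's strategy IV is strictly dominated by II (T: 1>-2, M: 1>-5, B: -2>-7) and is removed.
Row B is eliminated: T beats it against every remaining column (I: 5>-8, II: 2>-6, III: 6>3).
For Player 2, I strictly dominates II on the remaining rows (T: 7>1, M: 7>1); eliminate II.
Column III is eliminated: I beats it against every remaining row (T: 7>-3, M: 7>6).
Player 1's strategy T is strictly dominated by M (I: 9>5) and is removed.
Among the remaining strategies, none is strictly dominated by another pure strategy of the same player, so the elimination stops.
Surviving strategies — Player 1: {M}; Player 2: {I}.

M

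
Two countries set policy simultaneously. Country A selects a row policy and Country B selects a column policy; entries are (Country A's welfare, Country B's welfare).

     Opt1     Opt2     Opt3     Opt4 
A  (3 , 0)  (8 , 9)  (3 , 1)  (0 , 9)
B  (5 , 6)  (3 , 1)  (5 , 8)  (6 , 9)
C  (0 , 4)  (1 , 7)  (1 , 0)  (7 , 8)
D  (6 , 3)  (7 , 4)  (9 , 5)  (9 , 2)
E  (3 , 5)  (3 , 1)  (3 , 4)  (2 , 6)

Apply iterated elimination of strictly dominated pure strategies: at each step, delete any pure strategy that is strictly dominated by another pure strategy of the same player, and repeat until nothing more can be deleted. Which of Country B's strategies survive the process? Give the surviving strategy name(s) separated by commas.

Opt2, Opt3, Opt4

Country A's strategy B is strictly dominated by D (Opt1: 6>5, Opt2: 7>3, Opt3: 9>5, Opt4: 9>6) and is removed.
Row C is eliminated: D beats it against every remaining column (Opt1: 6>0, Opt2: 7>1, Opt3: 9>1, Opt4: 9>7).
For Country A, D strictly dominates E on the remaining columns (Opt1: 6>3, Opt2: 7>3, Opt3: 9>3, Opt4: 9>2); eliminate E.
Country B's strategy Opt1 is strictly dominated by Opt2 (A: 9>0, D: 4>3) and is removed.
Among the remaining strategies, none is strictly dominated by another pure strategy of the same player, so the elimination stops.
Surviving strategies — Country A: {A, D}; Country B: {Opt2, Opt3, Opt4}.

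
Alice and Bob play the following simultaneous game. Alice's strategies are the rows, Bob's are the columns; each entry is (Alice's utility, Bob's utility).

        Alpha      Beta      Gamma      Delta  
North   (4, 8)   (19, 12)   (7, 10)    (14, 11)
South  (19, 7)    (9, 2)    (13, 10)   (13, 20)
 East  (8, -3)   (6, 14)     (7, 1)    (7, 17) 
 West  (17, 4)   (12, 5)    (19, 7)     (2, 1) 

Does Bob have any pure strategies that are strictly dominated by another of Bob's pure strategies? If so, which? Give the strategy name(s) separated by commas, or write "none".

Alpha: dominated, since Gamma does at least as well everywhere (North: 10>8, South: 10>7, East: 1>-3, West: 7>4).
Nothing dominates Beta: Alpha at North (12>8); Gamma at North (12>10); Delta at North (12>11).
Gamma: no other strategy beats it everywhere (Alpha at North (10>8); Beta at South (10>2); Delta at West (7>1)).
Nothing dominates Delta: Alpha at North (11>8); Beta at South (20>2); Gamma at North (11>10).

Alpha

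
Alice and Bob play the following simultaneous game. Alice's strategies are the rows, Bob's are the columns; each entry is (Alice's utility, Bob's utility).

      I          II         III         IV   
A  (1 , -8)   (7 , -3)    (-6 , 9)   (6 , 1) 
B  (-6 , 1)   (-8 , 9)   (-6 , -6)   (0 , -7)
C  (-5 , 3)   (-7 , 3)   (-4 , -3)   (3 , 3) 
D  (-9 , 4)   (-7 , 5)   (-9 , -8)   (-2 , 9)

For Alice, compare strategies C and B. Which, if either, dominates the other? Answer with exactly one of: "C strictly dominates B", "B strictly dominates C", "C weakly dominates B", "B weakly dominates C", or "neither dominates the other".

C strictly dominates B

C's payoffs vs B's, by Bob's action — I: -5>-6, II: -7>-8, III: -4>-6, IV: 3>0.
C gives a strictly higher payoff against each opponent action, so C strictly dominates B.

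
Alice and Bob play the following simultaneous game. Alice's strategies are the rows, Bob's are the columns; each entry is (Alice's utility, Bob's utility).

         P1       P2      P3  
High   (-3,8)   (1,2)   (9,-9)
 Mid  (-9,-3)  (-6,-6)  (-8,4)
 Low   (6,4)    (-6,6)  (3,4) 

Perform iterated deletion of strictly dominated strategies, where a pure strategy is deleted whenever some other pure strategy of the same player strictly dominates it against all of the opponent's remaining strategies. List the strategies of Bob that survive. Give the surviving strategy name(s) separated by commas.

For Alice, High strictly dominates Mid on the remaining columns (P1: -3>-9, P2: 1>-6, P3: 9>-8); eliminate Mid.
Bob's strategy P3 is strictly dominated by P2 (High: 2>-9, Low: 6>4) and is removed.
Among the remaining strategies, none is strictly dominated by another pure strategy of the same player, so the elimination stops.
Surviving strategies — Alice: {High, Low}; Bob: {P1, P2}.

P1, P2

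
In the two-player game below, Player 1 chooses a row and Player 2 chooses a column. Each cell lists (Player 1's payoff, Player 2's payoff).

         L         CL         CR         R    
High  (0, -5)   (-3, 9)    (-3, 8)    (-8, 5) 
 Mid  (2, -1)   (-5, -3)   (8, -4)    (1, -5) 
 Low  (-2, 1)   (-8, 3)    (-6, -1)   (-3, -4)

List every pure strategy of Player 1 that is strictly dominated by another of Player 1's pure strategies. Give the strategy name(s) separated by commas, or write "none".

Low

Nothing dominates High: Mid at CL (-3>-5); Low at L (0>-2).
Mid is not dominated — it holds its own against High at L (2>0); Low at L (2>-2).
Low is strictly dominated by Mid (L: 2>-2, CL: -5>-8, CR: 8>-6, R: 1>-3).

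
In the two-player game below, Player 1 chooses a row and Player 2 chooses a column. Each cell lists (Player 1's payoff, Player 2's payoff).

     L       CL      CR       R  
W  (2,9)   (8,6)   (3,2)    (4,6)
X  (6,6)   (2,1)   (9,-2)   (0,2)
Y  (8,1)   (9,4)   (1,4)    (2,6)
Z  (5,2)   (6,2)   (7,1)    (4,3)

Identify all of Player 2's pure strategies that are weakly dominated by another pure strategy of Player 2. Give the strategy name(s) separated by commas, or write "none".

CL, CR

L is not dominated — it holds its own against CL at W (9>6); CR at W (9>2); R at W (9>6).
CL: dominated, since R does at least as well everywhere (W: 6=6, X: 2>1, Y: 6>4, Z: 3>2).
CL weakly dominates CR — W: 6>2, X: 1>-2, Y: 4=4, Z: 2>1.
R is not dominated — it holds its own against L at Y (6>1); CL at X (2>1); CR at W (6>2).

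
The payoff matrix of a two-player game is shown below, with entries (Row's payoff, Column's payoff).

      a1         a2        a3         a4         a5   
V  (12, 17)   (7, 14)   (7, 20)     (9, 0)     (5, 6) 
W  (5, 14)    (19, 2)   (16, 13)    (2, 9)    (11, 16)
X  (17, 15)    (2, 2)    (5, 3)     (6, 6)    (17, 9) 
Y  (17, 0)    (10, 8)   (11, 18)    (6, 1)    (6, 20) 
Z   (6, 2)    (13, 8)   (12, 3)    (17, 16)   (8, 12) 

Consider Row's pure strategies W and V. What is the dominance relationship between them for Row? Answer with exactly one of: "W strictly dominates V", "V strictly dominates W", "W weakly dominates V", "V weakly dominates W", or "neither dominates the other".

Compare W to V across each opponent action: a1: 5<12, a2: 19>7, a3: 16>7, a4: 2<9, a5: 11>5.
W does better at a2, a3, a5 but worse at a1, a4; neither strategy dominates the other.

neither dominates the other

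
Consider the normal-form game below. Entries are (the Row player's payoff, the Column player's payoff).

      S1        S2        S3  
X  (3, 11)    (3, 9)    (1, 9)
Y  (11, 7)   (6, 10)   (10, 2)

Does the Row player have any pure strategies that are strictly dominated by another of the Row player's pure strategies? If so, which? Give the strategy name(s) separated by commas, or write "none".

X is strictly dominated by Y (S1: 11>3, S2: 6>3, S3: 10>1).
Y: no other strategy beats it everywhere (X at S1 (11>3)).

X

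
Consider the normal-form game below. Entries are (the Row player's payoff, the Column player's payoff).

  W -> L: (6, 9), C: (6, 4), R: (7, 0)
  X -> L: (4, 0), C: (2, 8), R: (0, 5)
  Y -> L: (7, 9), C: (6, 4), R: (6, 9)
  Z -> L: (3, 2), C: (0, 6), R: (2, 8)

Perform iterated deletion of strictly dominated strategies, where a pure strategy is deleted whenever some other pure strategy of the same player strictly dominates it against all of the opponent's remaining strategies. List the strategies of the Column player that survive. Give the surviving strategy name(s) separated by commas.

L, R

For the Row player, W strictly dominates X on the remaining columns (L: 6>4, C: 6>2, R: 7>0); eliminate X.
The Row player's strategy Z is strictly dominated by W (L: 6>3, C: 6>0, R: 7>2) and is removed.
For the Column player, L strictly dominates C on the remaining rows (W: 9>4, Y: 9>4); eliminate C.
Among the remaining strategies, none is strictly dominated by another pure strategy of the same player, so the elimination stops.
Surviving strategies — the Row player: {W, Y}; the Column player: {L, R}.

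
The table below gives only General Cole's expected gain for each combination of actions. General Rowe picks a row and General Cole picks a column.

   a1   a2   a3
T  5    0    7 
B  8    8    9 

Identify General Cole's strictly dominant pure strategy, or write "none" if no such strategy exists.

a3 vs a1: T: 7>5, B: 9>8.
a3 vs a2: T: 7>0, B: 9>8.
a3 strictly beats every other strategy against every opponent action, so it is strictly dominant.

a3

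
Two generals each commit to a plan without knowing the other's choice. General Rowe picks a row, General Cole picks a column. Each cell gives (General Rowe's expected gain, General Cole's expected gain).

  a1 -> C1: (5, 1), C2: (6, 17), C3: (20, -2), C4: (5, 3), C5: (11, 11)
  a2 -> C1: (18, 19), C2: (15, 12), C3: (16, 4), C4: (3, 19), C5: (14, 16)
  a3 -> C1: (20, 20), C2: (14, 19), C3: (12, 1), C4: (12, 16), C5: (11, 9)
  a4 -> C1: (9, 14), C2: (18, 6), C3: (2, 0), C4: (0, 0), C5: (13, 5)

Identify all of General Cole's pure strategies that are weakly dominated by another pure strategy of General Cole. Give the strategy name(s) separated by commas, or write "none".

Nothing dominates C1: C2 at a2 (19>12); C3 at a1 (1>-2); C4 at a3 (20>16); C5 at a2 (19>16).
Nothing dominates C2: C1 at a1 (17>1); C3 at a1 (17>-2); C4 at a1 (17>3); C5 at a1 (17>11).
C3: dominated, since C1 does at least as well everywhere (a1: 1>-2, a2: 19>4, a3: 20>1, a4: 14>0).
Nothing dominates C4: C1 at a1 (3>1); C2 at a2 (19>12); C3 at a1 (3>-2); C5 at a2 (19>16).
Nothing dominates C5: C1 at a1 (11>1); C2 at a2 (16>12); C3 at a1 (11>-2); C4 at a1 (11>3).

C3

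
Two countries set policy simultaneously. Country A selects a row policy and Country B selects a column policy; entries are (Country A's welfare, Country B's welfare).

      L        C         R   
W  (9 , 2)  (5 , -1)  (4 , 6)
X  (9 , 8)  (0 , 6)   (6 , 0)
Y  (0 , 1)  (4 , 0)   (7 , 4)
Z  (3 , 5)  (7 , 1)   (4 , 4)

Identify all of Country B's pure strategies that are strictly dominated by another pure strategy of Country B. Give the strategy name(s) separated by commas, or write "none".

Nothing dominates L: C at W (2>-1); R at X (8>0).
C: dominated, since L does at least as well everywhere (W: 2>-1, X: 8>6, Y: 1>0, Z: 5>1).
R is not dominated — it holds its own against L at W (6>2); C at W (6>-1).

C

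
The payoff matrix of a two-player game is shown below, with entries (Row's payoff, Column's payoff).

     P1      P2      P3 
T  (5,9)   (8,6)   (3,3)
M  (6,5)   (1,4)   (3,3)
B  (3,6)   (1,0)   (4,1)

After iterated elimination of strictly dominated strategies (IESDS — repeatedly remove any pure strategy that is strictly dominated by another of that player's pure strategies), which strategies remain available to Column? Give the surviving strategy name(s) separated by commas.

Column P2 is eliminated: P1 beats it against every remaining row (T: 9>6, M: 5>4, B: 6>0).
For Column, P1 strictly dominates P3 on the remaining rows (T: 9>3, M: 5>3, B: 6>1); eliminate P3.
Row's strategy T is strictly dominated by M (P1: 6>5) and is removed.
For Row, M strictly dominates B on the remaining columns (P1: 6>3); eliminate B.
Among the remaining strategies, none is strictly dominated by another pure strategy of the same player, so the elimination stops.
Surviving strategies — Row: {M}; Column: {P1}.

P1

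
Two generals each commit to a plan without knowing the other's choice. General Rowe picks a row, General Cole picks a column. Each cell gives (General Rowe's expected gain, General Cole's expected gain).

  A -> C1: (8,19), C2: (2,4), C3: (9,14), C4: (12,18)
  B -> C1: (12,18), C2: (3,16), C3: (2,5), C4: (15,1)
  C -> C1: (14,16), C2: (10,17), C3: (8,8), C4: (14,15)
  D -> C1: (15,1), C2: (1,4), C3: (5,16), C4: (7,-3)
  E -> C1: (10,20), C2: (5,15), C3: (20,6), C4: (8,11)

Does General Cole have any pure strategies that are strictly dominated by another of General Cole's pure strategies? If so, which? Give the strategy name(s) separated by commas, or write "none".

C1 is not dominated — it holds its own against C2 at A (19>4); C3 at A (19>14); C4 at A (19>18).
C2 is not dominated — it holds its own against C1 at C (17>16); C3 at B (16>5); C4 at B (16>1).
C3 is not dominated — it holds its own against C1 at D (16>1); C2 at A (14>4); C4 at B (5>1).
C4 is strictly dominated by C1 (A: 19>18, B: 18>1, C: 16>15, D: 1>-3, E: 20>11).

C4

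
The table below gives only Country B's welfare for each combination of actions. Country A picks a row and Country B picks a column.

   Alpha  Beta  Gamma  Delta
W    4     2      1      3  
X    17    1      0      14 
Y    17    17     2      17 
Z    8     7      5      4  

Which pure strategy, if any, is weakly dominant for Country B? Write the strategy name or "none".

Alpha

Alpha vs Beta: W: 4>2, X: 17>1, Y: 17=17, Z: 8>7.
Alpha vs Gamma: W: 4>1, X: 17>0, Y: 17>2, Z: 8>5.
Alpha vs Delta: W: 4>3, X: 17>14, Y: 17=17, Z: 8>4.
Alpha is at least as good as every other strategy against every opponent action, so it is weakly dominant.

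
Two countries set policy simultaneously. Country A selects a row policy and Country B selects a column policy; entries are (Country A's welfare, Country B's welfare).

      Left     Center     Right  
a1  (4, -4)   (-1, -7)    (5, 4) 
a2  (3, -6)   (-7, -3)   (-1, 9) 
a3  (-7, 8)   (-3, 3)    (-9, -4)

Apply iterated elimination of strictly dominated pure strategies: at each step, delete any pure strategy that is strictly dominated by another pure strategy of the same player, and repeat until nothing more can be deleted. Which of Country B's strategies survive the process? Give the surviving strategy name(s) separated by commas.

Right

Row a2 is eliminated: a1 beats it against every remaining column (Left: 4>3, Center: -1>-7, Right: 5>-1).
Country A's strategy a3 is strictly dominated by a1 (Left: 4>-7, Center: -1>-3, Right: 5>-9) and is removed.
For Country B, Right strictly dominates Left on the remaining rows (a1: 4>-4); eliminate Left.
Country B's strategy Center is strictly dominated by Right (a1: 4>-7) and is removed.
Among the remaining strategies, none is strictly dominated by another pure strategy of the same player, so the elimination stops.
Surviving strategies — Country A: {a1}; Country B: {Right}.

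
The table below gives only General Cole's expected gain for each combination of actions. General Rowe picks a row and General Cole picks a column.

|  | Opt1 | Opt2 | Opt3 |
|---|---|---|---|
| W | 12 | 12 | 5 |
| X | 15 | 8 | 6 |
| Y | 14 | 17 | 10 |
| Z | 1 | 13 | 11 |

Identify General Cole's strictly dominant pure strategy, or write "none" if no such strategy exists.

Opt1 fails to dominate Opt2 at W (12=12).
Opt2 fails to dominate Opt1 at W (12=12).
Opt3 fails to dominate Opt1 at W (5<12).
No single strategy dominates all the others.

none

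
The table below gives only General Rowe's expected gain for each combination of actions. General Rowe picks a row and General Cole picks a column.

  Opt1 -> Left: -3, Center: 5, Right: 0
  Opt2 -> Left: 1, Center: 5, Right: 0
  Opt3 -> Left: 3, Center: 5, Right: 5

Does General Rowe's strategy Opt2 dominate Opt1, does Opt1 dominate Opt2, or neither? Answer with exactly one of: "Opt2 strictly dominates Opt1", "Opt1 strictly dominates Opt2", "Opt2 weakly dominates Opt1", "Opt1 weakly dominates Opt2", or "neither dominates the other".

Opt2 weakly dominates Opt1

Opt2's payoffs vs Opt1's, by General Cole's action — Left: 1>-3, Center: 5=5, Right: 0=0.
Opt2 is at least as good everywhere and strictly better somewhere (tied only at Center, Right), so Opt2 weakly but not strictly dominates Opt1.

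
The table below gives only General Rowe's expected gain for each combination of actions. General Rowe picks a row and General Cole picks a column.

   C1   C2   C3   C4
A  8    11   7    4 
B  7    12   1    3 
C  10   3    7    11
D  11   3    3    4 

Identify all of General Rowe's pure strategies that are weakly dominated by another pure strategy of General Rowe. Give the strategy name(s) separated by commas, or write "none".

none

A is not dominated — it holds its own against B at C1 (8>7); C at C2 (11>3); D at C2 (11>3).
Nothing dominates B: A at C2 (12>11); C at C2 (12>3); D at C2 (12>3).
Nothing dominates C: A at C1 (10>8); B at C1 (10>7); D at C3 (7>3).
D: no other strategy beats it everywhere (A at C1 (11>8); B at C1 (11>7); C at C1 (11>10)).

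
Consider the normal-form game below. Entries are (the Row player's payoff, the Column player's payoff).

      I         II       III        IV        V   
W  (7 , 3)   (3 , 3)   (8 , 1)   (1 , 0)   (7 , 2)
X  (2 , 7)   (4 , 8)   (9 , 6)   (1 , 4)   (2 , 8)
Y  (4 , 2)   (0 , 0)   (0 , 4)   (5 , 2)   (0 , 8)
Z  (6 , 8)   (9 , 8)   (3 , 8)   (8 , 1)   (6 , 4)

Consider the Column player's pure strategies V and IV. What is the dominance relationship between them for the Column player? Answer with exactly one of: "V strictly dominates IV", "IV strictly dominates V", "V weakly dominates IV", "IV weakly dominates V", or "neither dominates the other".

Compare V to IV across each opponent action: W: 2>0, X: 8>4, Y: 8>2, Z: 4>1.
Every comparison favours V, so V strictly dominates IV.

V strictly dominates IV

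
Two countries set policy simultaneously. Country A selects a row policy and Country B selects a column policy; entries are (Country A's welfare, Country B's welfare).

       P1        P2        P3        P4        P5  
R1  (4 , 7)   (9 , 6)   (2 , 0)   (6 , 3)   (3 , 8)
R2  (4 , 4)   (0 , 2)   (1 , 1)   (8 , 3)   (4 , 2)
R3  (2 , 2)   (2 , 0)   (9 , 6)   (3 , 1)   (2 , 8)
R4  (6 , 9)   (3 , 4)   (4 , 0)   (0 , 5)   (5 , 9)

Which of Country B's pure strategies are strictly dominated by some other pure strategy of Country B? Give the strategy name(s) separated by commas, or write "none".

P1: no other strategy beats it everywhere (P2 at R1 (7>6); P3 at R1 (7>0); P4 at R1 (7>3); P5 at R2 (4>2)).
P2 is strictly dominated by P1 (R1: 7>6, R2: 4>2, R3: 2>0, R4: 9>4).
P3: dominated, since P5 does at least as well everywhere (R1: 8>0, R2: 2>1, R3: 8>6, R4: 9>0).
P4 is strictly dominated by P1 (R1: 7>3, R2: 4>3, R3: 2>1, R4: 9>5).
Nothing dominates P5: P1 at R1 (8>7); P2 at R1 (8>6); P3 at R1 (8>0); P4 at R1 (8>3).

P2, P3, P4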